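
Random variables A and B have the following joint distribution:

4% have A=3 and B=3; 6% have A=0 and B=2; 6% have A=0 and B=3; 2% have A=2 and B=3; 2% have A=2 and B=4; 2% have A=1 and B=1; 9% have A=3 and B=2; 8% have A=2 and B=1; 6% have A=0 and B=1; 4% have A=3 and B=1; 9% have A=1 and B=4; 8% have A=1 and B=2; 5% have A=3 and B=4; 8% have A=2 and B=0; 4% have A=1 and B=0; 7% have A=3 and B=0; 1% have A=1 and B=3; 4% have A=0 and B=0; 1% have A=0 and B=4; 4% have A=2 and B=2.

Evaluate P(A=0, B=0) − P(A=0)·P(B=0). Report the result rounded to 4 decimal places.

-0.0129

P(A=0) = 0.04 + 0.06 + 0.06 + 0.06 + 0.01 = 0.23.
P(B=0) = 0.04 + 0.04 + 0.08 + 0.07 = 0.23.
P(A=0, B=0) − P(A=0)P(B=0) = 0.04 − 0.23×0.23 = -0.0129.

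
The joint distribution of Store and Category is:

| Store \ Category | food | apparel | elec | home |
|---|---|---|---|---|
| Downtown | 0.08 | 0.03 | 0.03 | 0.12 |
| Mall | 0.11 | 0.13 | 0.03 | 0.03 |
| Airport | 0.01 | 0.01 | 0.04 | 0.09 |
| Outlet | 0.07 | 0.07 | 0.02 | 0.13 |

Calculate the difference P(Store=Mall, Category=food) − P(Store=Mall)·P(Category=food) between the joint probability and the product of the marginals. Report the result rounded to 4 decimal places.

P(Store=Mall) = 0.11 + 0.13 + 0.03 + 0.03 = 0.30.
P(Category=food) = 0.08 + 0.11 + 0.01 + 0.07 = 0.27.
P(Store=Mall, Category=food) − P(Store=Mall)P(Category=food) = 0.11 − 0.30×0.27 = 0.0290.

0.0290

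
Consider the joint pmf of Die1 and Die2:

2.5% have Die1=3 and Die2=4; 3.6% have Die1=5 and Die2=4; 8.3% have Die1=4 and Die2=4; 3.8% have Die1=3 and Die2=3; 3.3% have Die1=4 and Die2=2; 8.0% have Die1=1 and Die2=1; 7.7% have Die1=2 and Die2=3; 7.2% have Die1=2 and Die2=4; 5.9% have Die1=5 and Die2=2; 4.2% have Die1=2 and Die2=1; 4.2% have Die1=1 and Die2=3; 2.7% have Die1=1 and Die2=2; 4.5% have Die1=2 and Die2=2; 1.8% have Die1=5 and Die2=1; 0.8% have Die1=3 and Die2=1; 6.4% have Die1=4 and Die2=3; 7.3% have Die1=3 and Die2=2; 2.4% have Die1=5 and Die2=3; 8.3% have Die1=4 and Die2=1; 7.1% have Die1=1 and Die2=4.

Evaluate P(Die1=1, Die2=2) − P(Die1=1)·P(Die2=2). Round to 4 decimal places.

-0.0251

P(Die1=1) = 0.080 + 0.027 + 0.042 + 0.071 = 0.220.
P(Die2=2) = 0.027 + 0.045 + 0.073 + 0.033 + 0.059 = 0.237.
P(Die1=1, Die2=2) − P(Die1=1)P(Die2=2) = 0.027 − 0.220×0.237 = -0.0251.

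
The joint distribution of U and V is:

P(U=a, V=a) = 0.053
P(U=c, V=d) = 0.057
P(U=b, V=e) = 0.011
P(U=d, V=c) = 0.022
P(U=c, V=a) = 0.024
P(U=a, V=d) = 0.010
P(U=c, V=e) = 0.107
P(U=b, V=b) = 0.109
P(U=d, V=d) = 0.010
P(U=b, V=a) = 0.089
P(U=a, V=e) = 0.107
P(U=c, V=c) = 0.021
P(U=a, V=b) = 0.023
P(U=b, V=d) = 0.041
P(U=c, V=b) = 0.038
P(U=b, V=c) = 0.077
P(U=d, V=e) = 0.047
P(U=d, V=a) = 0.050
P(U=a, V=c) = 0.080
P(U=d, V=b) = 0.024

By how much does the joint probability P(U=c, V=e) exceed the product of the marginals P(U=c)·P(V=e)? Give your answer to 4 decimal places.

P(U=c) = 0.024 + 0.038 + 0.021 + 0.057 + 0.107 = 0.247.
P(V=e) = 0.107 + 0.011 + 0.107 + 0.047 = 0.272.
P(U=c, V=e) − P(U=c)P(V=e) = 0.107 − 0.247×0.272 = 0.0398.

0.0398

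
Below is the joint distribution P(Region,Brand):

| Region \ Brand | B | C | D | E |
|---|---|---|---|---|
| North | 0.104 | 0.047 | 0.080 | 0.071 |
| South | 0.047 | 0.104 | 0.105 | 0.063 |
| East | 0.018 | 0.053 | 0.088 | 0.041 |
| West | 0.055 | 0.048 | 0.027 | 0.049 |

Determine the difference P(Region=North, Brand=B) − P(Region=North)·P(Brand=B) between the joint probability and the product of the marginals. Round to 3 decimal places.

0.036

P(Region=North) = 0.104 + 0.047 + 0.080 + 0.071 = 0.302.
P(Brand=B) = 0.104 + 0.047 + 0.018 + 0.055 = 0.224.
P(Region=North, Brand=B) − P(Region=North)P(Brand=B) = 0.104 − 0.302×0.224 = 0.036.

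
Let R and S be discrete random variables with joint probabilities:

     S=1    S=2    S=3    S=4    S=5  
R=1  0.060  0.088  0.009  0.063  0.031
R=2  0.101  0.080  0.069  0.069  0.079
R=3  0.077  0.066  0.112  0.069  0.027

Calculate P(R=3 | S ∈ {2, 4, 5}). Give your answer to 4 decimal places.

0.2832

P(S=2) = 0.088 + 0.080 + 0.066 = 0.234.
P(S=4) = 0.063 + 0.069 + 0.069 = 0.201.
P(S=5) = 0.031 + 0.079 + 0.027 = 0.137.
P(S ∈ {2, 4, 5}) = 0.234 + 0.201 + 0.137 = 0.572; P(R=3, S ∈ {2, 4, 5}) = 0.066 + 0.069 + 0.027 = 0.162.
P(R=3 | S ∈ {2, 4, 5}) = 0.162/0.572 = 0.2832.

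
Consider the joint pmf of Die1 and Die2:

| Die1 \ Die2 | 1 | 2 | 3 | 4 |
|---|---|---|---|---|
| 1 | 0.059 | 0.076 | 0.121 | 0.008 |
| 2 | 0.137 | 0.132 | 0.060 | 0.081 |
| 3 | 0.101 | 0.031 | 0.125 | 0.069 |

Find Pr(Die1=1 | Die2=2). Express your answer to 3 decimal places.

0.318

P(Die2=2) = 0.076 + 0.132 + 0.031 = 0.239.
P(Die1=1 | Die2=2) = 0.076/0.239 = 0.318.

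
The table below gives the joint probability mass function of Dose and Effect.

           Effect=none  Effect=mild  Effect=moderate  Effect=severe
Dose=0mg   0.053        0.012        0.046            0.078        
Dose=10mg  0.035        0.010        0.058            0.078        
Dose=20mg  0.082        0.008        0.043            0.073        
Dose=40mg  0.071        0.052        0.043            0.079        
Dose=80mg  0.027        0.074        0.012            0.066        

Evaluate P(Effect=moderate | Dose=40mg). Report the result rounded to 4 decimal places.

0.1755

P(Dose=40mg) = 0.071 + 0.052 + 0.043 + 0.079 = 0.245.
P(Effect=moderate | Dose=40mg) = 0.043/0.245 = 0.1755.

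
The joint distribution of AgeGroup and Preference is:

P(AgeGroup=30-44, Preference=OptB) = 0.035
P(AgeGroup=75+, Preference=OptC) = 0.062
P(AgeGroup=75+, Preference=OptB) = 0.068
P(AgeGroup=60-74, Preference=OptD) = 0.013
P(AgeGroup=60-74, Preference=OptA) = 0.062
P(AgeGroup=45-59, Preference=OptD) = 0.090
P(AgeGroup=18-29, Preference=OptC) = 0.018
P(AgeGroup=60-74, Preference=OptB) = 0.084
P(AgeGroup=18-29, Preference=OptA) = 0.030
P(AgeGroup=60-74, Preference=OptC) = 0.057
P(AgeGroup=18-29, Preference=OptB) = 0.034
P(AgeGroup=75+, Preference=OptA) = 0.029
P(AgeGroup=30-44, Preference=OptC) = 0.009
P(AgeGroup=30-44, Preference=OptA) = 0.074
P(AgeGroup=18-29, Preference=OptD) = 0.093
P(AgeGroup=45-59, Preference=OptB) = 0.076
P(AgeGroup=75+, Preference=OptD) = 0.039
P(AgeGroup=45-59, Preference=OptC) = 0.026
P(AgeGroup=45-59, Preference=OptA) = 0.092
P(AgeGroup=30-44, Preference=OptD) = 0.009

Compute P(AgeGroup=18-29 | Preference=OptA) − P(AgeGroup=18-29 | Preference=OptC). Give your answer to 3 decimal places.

-0.000

P(Preference=OptA) = 0.030 + 0.074 + 0.092 + 0.062 + 0.029 = 0.287; P(AgeGroup=18-29 | Preference=OptA) = 0.030/0.287 = 0.1045.
P(Preference=OptC) = 0.018 + 0.009 + 0.026 + 0.057 + 0.062 = 0.172; P(AgeGroup=18-29 | Preference=OptC) = 0.018/0.172 = 0.1047.
Difference = -0.000.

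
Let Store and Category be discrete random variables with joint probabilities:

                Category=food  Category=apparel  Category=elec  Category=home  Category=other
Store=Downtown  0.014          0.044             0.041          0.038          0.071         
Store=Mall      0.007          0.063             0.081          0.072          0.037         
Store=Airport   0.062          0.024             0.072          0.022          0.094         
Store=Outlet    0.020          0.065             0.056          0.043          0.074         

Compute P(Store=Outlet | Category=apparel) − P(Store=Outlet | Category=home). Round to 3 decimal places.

0.086

P(Category=apparel) = 0.044 + 0.063 + 0.024 + 0.065 = 0.196; P(Store=Outlet | Category=apparel) = 0.065/0.196 = 0.3316.
P(Category=home) = 0.038 + 0.072 + 0.022 + 0.043 = 0.175; P(Store=Outlet | Category=home) = 0.043/0.175 = 0.2457.
Difference = 0.086.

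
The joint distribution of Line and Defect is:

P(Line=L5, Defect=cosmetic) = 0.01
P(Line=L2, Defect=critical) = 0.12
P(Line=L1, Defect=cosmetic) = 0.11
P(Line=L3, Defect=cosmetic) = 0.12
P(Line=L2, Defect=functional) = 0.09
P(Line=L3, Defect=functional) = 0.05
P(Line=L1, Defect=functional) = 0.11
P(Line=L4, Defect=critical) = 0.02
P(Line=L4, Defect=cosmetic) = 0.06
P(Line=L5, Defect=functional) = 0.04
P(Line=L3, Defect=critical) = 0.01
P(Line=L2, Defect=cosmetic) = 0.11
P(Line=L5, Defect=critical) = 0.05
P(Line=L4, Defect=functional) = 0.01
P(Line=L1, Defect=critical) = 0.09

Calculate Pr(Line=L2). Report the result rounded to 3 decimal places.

0.320

P(Line=L2) = 0.11 + 0.09 + 0.12 = 0.32.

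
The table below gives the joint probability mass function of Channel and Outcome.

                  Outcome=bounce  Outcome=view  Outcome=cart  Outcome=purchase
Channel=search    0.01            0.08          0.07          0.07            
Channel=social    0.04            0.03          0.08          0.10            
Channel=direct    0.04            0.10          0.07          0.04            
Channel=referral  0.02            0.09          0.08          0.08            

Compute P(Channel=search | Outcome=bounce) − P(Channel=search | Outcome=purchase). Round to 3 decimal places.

P(Outcome=bounce) = 0.01 + 0.04 + 0.04 + 0.02 = 0.11; P(Channel=search | Outcome=bounce) = 0.01/0.11 = 0.0909.
P(Outcome=purchase) = 0.07 + 0.10 + 0.04 + 0.08 = 0.29; P(Channel=search | Outcome=purchase) = 0.07/0.29 = 0.2414.
Difference = -0.150.

-0.150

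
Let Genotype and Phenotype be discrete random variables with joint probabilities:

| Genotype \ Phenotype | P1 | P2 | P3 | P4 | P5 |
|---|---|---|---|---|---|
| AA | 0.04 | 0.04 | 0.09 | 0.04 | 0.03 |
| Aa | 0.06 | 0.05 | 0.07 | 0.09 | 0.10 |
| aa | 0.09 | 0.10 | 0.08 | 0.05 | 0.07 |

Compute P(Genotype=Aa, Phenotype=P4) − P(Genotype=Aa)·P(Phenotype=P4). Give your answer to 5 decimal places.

0.02340

P(Genotype=Aa) = 0.06 + 0.05 + 0.07 + 0.09 + 0.10 = 0.37.
P(Phenotype=P4) = 0.04 + 0.09 + 0.05 = 0.18.
P(Genotype=Aa, Phenotype=P4) − P(Genotype=Aa)P(Phenotype=P4) = 0.09 − 0.37×0.18 = 0.02340.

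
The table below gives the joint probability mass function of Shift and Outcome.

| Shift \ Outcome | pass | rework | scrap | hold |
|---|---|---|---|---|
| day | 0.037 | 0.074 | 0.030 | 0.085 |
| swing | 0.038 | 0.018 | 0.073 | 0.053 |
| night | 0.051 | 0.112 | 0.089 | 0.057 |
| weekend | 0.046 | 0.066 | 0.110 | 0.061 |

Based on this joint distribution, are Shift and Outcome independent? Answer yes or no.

P(Shift=day) = 0.226 and P(Outcome=scrap) = 0.302, so their product is 0.06825, but P(Shift=day, Outcome=scrap) = 0.030. Since these differ, Shift and Outcome are not independent.

no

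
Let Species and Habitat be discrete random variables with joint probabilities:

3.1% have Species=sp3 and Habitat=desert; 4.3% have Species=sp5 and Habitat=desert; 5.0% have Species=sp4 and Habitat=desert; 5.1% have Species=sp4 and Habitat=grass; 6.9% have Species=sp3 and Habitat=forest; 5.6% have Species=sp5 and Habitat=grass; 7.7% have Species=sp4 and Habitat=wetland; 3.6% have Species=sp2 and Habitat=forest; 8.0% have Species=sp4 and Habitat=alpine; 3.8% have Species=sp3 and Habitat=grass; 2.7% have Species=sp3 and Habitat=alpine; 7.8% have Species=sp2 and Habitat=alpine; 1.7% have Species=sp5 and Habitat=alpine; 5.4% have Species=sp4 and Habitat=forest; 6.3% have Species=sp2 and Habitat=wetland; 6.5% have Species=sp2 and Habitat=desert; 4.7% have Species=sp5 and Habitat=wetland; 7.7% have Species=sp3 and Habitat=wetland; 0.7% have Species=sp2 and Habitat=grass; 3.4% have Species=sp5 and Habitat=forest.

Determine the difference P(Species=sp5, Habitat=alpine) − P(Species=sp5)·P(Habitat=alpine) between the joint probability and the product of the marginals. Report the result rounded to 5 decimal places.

P(Species=sp5) = 0.034 + 0.056 + 0.047 + 0.043 + 0.017 = 0.197.
P(Habitat=alpine) = 0.078 + 0.027 + 0.080 + 0.017 = 0.202.
P(Species=sp5, Habitat=alpine) − P(Species=sp5)P(Habitat=alpine) = 0.017 − 0.197×0.202 = -0.02279.

-0.02279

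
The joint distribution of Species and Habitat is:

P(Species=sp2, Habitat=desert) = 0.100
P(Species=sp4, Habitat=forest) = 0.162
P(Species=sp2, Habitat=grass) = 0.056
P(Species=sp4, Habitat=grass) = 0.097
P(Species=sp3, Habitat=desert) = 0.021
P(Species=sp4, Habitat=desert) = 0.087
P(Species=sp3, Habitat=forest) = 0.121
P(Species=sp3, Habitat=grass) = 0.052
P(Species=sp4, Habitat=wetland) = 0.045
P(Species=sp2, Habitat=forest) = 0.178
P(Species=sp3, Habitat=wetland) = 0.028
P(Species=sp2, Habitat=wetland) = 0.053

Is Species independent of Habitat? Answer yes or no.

no

P(Species=sp3) = 0.222 and P(Habitat=desert) = 0.208, so their product is 0.04618, but P(Species=sp3, Habitat=desert) = 0.021. Since these differ, Species and Habitat are not independent.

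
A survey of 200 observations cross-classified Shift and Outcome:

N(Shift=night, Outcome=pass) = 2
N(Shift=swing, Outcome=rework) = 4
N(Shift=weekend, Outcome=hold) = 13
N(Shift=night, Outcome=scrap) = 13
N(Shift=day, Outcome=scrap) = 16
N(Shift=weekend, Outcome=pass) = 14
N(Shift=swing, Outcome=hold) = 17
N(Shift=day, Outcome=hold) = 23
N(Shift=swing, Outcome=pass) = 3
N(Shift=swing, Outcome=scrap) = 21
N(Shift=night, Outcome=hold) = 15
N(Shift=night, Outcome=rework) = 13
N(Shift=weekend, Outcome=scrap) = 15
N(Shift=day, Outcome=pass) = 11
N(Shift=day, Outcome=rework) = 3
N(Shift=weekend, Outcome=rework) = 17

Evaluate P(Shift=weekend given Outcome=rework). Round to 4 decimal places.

0.4595

Total with Outcome=rework: 3 + 4 + 13 + 17 = 37.
P(Shift=weekend | Outcome=rework) = 17/37 = 0.4595.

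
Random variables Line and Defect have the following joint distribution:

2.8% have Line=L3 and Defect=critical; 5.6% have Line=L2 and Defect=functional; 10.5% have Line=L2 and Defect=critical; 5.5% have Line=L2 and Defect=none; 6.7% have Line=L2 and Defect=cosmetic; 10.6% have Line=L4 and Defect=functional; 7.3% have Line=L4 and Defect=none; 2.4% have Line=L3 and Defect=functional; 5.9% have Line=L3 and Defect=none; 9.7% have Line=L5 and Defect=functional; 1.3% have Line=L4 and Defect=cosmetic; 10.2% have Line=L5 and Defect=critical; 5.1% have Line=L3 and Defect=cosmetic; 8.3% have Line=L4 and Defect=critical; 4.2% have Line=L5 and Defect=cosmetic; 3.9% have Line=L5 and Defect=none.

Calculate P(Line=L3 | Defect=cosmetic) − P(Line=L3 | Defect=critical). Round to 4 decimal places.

0.2067

P(Defect=cosmetic) = 0.067 + 0.051 + 0.013 + 0.042 = 0.173; P(Line=L3 | Defect=cosmetic) = 0.051/0.173 = 0.29480.
P(Defect=critical) = 0.105 + 0.028 + 0.083 + 0.102 = 0.318; P(Line=L3 | Defect=critical) = 0.028/0.318 = 0.08805.
Difference = 0.2067.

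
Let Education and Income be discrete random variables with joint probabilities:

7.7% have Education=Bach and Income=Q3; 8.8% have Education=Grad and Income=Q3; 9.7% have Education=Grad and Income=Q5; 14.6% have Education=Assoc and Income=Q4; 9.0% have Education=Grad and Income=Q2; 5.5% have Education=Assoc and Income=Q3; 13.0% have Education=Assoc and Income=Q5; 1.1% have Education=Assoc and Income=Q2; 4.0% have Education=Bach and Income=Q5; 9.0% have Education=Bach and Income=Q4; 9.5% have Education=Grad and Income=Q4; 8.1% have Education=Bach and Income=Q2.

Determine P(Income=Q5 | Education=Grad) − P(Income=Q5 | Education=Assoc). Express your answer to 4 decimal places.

P(Education=Grad) = 0.090 + 0.088 + 0.095 + 0.097 = 0.370; P(Income=Q5 | Education=Grad) = 0.097/0.370 = 0.26216.
P(Education=Assoc) = 0.011 + 0.055 + 0.146 + 0.130 = 0.342; P(Income=Q5 | Education=Assoc) = 0.130/0.342 = 0.38012.
Difference = -0.1180.

-0.1180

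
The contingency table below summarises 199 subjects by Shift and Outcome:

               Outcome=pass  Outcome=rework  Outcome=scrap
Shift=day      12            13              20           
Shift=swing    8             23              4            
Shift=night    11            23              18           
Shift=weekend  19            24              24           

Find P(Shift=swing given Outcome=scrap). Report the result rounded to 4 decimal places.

0.0606

Total with Outcome=scrap: 20 + 4 + 18 + 24 = 66.
P(Shift=swing | Outcome=scrap) = 4/66 = 0.0606.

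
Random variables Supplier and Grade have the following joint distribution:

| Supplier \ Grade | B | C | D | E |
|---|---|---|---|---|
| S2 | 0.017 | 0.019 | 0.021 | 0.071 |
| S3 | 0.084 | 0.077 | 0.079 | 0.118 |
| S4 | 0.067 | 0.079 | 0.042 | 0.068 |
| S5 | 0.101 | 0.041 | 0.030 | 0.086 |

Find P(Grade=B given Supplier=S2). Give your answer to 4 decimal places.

P(Supplier=S2) = 0.017 + 0.019 + 0.021 + 0.071 = 0.128.
P(Grade=B | Supplier=S2) = 0.017/0.128 = 0.1328.

0.1328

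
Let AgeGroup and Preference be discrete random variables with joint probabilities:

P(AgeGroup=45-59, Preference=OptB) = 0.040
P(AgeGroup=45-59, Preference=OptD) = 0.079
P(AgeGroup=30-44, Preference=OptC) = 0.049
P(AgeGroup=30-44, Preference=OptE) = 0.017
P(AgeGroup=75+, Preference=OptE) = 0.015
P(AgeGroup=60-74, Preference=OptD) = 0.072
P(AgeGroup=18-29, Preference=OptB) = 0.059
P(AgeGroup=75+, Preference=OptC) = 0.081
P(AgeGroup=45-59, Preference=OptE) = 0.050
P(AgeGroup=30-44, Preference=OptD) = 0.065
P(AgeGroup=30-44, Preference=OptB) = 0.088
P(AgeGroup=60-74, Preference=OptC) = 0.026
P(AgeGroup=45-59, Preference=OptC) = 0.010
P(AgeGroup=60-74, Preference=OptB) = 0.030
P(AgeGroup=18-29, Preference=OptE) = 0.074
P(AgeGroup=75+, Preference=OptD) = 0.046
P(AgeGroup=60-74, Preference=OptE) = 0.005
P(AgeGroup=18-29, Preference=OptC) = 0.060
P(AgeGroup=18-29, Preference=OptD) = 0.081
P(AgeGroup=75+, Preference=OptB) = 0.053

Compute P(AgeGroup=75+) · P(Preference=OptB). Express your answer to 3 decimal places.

P(AgeGroup=75+) = 0.053 + 0.081 + 0.046 + 0.015 = 0.195.
P(Preference=OptB) = 0.059 + 0.088 + 0.040 + 0.030 + 0.053 = 0.270.
Product: 0.195 × 0.270 = 0.053.

0.053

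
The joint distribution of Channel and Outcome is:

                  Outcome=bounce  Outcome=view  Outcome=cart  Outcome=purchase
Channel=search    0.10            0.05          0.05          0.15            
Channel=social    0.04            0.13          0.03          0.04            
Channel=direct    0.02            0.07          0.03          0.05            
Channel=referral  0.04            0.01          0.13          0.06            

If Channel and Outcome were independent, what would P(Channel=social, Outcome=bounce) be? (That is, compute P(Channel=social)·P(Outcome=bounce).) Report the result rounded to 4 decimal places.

0.0480

P(Channel=social) = 0.04 + 0.13 + 0.03 + 0.04 = 0.24.
P(Outcome=bounce) = 0.10 + 0.04 + 0.02 + 0.04 = 0.20.
Product: 0.24 × 0.20 = 0.0480.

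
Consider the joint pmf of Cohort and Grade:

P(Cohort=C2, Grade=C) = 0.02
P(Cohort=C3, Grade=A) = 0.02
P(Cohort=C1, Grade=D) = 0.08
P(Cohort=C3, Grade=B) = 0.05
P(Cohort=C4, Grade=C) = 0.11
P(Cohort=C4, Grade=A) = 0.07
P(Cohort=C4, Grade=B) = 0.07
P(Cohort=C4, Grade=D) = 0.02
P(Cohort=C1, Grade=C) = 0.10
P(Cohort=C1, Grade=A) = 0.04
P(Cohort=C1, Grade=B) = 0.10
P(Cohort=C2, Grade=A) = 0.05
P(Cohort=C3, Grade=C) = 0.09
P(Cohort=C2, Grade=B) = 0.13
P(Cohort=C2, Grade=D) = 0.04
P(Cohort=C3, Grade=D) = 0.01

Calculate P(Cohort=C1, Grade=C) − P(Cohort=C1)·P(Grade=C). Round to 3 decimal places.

P(Cohort=C1) = 0.04 + 0.10 + 0.10 + 0.08 = 0.32.
P(Grade=C) = 0.10 + 0.02 + 0.09 + 0.11 = 0.32.
P(Cohort=C1, Grade=C) − P(Cohort=C1)P(Grade=C) = 0.10 − 0.32×0.32 = -0.002.

-0.002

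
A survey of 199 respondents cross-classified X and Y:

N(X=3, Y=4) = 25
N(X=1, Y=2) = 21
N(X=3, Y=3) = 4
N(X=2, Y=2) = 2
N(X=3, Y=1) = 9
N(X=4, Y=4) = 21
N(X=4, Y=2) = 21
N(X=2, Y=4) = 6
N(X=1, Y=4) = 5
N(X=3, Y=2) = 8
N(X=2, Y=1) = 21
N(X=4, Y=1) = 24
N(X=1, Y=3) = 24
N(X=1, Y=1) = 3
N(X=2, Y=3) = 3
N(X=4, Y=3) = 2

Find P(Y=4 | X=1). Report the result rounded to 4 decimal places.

0.0943

Total with X=1: 3 + 21 + 24 + 5 = 53.
P(Y=4 | X=1) = 5/53 = 0.0943.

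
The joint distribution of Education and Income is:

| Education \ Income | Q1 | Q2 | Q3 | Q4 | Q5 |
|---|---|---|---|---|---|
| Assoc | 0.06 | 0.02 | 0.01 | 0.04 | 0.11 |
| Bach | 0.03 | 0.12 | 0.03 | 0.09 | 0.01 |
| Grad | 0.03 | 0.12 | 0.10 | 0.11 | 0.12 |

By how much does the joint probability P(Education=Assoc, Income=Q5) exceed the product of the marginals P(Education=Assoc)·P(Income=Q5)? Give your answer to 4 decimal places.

P(Education=Assoc) = 0.06 + 0.02 + 0.01 + 0.04 + 0.11 = 0.24.
P(Income=Q5) = 0.11 + 0.01 + 0.12 = 0.24.
P(Education=Assoc, Income=Q5) − P(Education=Assoc)P(Income=Q5) = 0.11 − 0.24×0.24 = 0.0524.

0.0524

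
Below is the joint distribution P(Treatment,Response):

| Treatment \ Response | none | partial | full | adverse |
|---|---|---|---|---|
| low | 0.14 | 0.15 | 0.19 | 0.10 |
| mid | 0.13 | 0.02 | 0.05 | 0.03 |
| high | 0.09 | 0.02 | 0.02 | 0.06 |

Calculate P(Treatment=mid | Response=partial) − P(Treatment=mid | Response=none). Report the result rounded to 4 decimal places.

-0.2558

P(Response=partial) = 0.15 + 0.02 + 0.02 = 0.19; P(Treatment=mid | Response=partial) = 0.02/0.19 = 0.10526.
P(Response=none) = 0.14 + 0.13 + 0.09 = 0.36; P(Treatment=mid | Response=none) = 0.13/0.36 = 0.36111.
Difference = -0.2558.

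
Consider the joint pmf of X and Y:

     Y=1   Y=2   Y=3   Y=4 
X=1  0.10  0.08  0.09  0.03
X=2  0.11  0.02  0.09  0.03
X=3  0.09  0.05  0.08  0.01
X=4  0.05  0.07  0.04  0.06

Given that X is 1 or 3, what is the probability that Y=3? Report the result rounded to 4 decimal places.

P(X=1) = 0.10 + 0.08 + 0.09 + 0.03 = 0.30.
P(X=3) = 0.09 + 0.05 + 0.08 + 0.01 = 0.23.
P(X ∈ {1, 3}) = 0.30 + 0.23 = 0.53; P(Y=3, X ∈ {1, 3}) = 0.09 + 0.08 = 0.17.
P(Y=3 | X ∈ {1, 3}) = 0.17/0.53 = 0.3208.

0.3208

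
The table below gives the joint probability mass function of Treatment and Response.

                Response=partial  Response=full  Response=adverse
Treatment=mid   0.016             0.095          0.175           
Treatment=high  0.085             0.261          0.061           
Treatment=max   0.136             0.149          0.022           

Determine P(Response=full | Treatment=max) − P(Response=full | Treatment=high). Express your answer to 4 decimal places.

P(Treatment=max) = 0.136 + 0.149 + 0.022 = 0.307; P(Response=full | Treatment=max) = 0.149/0.307 = 0.48534.
P(Treatment=high) = 0.085 + 0.261 + 0.061 = 0.407; P(Response=full | Treatment=high) = 0.261/0.407 = 0.64128.
Difference = -0.1559.

-0.1559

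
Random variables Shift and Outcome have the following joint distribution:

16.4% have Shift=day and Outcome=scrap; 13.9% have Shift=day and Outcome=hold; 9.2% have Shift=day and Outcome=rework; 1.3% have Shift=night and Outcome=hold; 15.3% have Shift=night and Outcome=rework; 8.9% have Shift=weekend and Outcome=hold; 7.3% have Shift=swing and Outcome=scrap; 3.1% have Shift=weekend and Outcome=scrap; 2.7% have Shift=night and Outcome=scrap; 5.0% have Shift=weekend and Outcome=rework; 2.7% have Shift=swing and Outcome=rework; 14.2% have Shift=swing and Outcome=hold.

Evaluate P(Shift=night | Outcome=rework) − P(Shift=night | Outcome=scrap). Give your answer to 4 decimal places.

P(Outcome=rework) = 0.092 + 0.027 + 0.153 + 0.050 = 0.322; P(Shift=night | Outcome=rework) = 0.153/0.322 = 0.47516.
P(Outcome=scrap) = 0.164 + 0.073 + 0.027 + 0.031 = 0.295; P(Shift=night | Outcome=scrap) = 0.027/0.295 = 0.09153.
Difference = 0.3836.

0.3836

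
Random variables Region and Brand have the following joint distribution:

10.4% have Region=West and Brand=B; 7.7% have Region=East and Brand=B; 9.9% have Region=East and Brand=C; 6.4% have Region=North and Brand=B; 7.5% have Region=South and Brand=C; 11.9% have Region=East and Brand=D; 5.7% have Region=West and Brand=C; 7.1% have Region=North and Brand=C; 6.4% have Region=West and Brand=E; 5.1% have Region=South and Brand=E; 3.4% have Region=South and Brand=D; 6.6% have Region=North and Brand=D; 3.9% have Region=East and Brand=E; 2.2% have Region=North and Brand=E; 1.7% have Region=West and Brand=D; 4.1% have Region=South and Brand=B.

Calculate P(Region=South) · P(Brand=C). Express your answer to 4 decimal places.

P(Region=South) = 0.041 + 0.075 + 0.034 + 0.051 = 0.201.
P(Brand=C) = 0.071 + 0.075 + 0.099 + 0.057 = 0.302.
Product: 0.201 × 0.302 = 0.0607.

0.0607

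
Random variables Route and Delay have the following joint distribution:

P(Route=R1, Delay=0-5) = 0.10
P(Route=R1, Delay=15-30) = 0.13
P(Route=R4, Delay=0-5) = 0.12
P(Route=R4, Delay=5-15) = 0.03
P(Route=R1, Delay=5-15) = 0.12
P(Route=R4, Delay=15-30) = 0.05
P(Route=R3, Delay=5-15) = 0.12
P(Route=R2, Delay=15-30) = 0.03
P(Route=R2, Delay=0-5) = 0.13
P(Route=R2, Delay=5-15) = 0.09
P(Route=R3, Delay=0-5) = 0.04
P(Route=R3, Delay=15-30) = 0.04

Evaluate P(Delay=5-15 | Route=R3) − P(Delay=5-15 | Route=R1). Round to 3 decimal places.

0.257

P(Route=R3) = 0.04 + 0.12 + 0.04 = 0.20; P(Delay=5-15 | Route=R3) = 0.12/0.20 = 0.6000.
P(Route=R1) = 0.10 + 0.12 + 0.13 = 0.35; P(Delay=5-15 | Route=R1) = 0.12/0.35 = 0.3429.
Difference = 0.257.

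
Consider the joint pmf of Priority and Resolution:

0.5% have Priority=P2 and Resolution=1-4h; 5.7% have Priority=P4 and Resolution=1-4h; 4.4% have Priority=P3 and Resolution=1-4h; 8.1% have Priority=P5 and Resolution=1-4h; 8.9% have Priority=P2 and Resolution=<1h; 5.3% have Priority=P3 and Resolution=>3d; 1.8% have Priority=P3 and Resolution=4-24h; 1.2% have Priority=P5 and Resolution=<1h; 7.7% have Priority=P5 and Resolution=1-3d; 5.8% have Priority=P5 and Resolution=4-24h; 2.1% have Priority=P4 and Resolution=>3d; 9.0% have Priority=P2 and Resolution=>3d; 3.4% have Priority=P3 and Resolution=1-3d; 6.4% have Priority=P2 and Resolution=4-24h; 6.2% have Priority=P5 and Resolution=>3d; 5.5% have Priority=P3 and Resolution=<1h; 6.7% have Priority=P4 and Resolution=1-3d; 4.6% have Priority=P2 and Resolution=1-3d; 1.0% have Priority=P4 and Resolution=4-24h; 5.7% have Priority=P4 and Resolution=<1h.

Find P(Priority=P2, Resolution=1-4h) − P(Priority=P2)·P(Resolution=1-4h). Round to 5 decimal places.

P(Priority=P2) = 0.089 + 0.005 + 0.064 + 0.046 + 0.090 = 0.294.
P(Resolution=1-4h) = 0.005 + 0.044 + 0.057 + 0.081 = 0.187.
P(Priority=P2, Resolution=1-4h) − P(Priority=P2)P(Resolution=1-4h) = 0.005 − 0.294×0.187 = -0.04998.

-0.04998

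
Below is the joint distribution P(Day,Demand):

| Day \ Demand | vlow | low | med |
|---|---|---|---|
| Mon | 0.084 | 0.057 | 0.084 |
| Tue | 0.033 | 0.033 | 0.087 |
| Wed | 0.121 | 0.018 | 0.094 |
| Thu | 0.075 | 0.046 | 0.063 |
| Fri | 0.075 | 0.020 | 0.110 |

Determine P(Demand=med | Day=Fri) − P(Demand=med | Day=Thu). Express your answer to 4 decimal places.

P(Day=Fri) = 0.075 + 0.020 + 0.110 = 0.205; P(Demand=med | Day=Fri) = 0.110/0.205 = 0.53659.
P(Day=Thu) = 0.075 + 0.046 + 0.063 = 0.184; P(Demand=med | Day=Thu) = 0.063/0.184 = 0.34239.
Difference = 0.1942.

0.1942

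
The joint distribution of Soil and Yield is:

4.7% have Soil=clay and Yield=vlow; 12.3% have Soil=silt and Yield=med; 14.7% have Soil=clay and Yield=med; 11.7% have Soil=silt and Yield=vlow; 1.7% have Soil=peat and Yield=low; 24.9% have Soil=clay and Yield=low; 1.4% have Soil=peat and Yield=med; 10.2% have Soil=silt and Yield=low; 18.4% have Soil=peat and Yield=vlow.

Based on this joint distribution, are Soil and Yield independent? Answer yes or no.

no

P(Soil=peat) = 0.215 and P(Yield=vlow) = 0.348, so their product is 0.07482, but P(Soil=peat, Yield=vlow) = 0.184. Since these differ, Soil and Yield are not independent.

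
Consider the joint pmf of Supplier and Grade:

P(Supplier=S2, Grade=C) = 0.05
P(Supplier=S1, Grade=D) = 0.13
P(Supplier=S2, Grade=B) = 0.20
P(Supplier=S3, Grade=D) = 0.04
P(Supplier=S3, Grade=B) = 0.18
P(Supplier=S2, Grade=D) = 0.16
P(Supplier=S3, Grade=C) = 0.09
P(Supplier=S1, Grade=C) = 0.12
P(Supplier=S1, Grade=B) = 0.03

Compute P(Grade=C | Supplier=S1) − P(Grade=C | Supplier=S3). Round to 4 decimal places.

0.1382

P(Supplier=S1) = 0.03 + 0.12 + 0.13 = 0.28; P(Grade=C | Supplier=S1) = 0.12/0.28 = 0.42857.
P(Supplier=S3) = 0.18 + 0.09 + 0.04 = 0.31; P(Grade=C | Supplier=S3) = 0.09/0.31 = 0.29032.
Difference = 0.1382.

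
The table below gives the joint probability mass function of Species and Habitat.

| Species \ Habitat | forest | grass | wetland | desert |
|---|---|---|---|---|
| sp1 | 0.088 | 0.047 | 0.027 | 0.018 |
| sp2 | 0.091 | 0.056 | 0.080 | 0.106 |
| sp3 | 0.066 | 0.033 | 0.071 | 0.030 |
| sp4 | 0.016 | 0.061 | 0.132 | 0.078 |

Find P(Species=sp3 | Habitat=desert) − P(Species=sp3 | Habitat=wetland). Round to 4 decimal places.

-0.0997

P(Habitat=desert) = 0.018 + 0.106 + 0.030 + 0.078 = 0.232; P(Species=sp3 | Habitat=desert) = 0.030/0.232 = 0.12931.
P(Habitat=wetland) = 0.027 + 0.080 + 0.071 + 0.132 = 0.310; P(Species=sp3 | Habitat=wetland) = 0.071/0.310 = 0.22903.
Difference = -0.0997.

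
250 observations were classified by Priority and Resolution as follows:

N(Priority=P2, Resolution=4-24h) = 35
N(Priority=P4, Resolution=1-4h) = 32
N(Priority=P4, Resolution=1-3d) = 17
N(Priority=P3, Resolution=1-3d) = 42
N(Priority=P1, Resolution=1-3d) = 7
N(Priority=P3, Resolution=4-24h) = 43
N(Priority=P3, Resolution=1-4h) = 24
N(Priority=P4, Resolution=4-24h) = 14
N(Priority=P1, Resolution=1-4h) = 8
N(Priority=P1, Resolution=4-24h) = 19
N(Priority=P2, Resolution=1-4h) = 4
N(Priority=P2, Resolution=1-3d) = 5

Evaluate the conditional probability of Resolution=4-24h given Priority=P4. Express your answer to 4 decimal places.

Total with Priority=P4: 32 + 14 + 17 = 63.
P(Resolution=4-24h | Priority=P4) = 14/63 = 0.2222.

0.2222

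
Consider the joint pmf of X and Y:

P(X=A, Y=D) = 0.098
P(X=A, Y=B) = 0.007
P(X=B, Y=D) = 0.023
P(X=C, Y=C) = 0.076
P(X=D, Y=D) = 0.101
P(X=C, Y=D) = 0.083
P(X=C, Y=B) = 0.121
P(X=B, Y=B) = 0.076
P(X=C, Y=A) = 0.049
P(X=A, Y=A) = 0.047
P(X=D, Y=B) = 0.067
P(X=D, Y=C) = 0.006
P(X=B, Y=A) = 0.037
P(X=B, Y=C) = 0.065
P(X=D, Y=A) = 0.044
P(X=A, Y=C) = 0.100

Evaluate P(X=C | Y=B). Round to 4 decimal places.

P(Y=B) = 0.007 + 0.076 + 0.121 + 0.067 = 0.271.
P(X=C | Y=B) = 0.121/0.271 = 0.4465.

0.4465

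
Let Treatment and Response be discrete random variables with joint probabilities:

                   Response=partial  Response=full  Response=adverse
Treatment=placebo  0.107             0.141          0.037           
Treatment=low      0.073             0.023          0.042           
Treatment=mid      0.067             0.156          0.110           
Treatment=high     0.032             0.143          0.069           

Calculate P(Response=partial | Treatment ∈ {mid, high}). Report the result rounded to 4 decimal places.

0.1716

P(Treatment=mid) = 0.067 + 0.156 + 0.110 = 0.333.
P(Treatment=high) = 0.032 + 0.143 + 0.069 = 0.244.
P(Treatment ∈ {mid, high}) = 0.333 + 0.244 = 0.577; P(Response=partial, Treatment ∈ {mid, high}) = 0.067 + 0.032 = 0.099.
P(Response=partial | Treatment ∈ {mid, high}) = 0.099/0.577 = 0.1716.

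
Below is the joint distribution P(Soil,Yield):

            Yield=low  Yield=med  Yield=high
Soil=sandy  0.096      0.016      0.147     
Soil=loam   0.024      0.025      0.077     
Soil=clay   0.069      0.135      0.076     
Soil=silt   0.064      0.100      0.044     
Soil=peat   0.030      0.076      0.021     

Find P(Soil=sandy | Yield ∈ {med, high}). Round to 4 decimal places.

P(Yield=med) = 0.016 + 0.025 + 0.135 + 0.100 + 0.076 = 0.352.
P(Yield=high) = 0.147 + 0.077 + 0.076 + 0.044 + 0.021 = 0.365.
P(Yield ∈ {med, high}) = 0.352 + 0.365 = 0.717; P(Soil=sandy, Yield ∈ {med, high}) = 0.016 + 0.147 = 0.163.
P(Soil=sandy | Yield ∈ {med, high}) = 0.163/0.717 = 0.2273.

0.2273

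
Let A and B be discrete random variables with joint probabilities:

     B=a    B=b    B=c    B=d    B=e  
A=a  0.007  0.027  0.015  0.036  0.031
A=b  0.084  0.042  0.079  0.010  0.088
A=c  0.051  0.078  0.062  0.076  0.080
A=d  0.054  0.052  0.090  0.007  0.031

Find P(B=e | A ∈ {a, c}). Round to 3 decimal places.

P(A=a) = 0.007 + 0.027 + 0.015 + 0.036 + 0.031 = 0.116.
P(A=c) = 0.051 + 0.078 + 0.062 + 0.076 + 0.080 = 0.347.
P(A ∈ {a, c}) = 0.116 + 0.347 = 0.463; P(B=e, A ∈ {a, c}) = 0.031 + 0.080 = 0.111.
P(B=e | A ∈ {a, c}) = 0.111/0.463 = 0.240.

0.240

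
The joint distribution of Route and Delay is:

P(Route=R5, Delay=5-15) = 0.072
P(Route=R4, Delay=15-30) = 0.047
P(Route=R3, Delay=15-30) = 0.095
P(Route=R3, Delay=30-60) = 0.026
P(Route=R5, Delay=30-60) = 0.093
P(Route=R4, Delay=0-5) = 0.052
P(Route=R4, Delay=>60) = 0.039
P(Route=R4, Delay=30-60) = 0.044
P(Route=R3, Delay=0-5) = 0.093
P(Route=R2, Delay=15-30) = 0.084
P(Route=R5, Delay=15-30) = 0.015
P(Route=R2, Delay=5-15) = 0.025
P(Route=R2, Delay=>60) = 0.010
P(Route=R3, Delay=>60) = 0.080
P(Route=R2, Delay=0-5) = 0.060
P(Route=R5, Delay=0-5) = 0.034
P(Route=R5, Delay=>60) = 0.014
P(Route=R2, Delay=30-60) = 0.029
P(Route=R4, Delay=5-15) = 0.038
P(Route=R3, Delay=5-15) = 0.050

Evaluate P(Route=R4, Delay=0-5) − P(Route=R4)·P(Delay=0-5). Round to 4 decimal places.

P(Route=R4) = 0.052 + 0.038 + 0.047 + 0.044 + 0.039 = 0.220.
P(Delay=0-5) = 0.060 + 0.093 + 0.052 + 0.034 = 0.239.
P(Route=R4, Delay=0-5) − P(Route=R4)P(Delay=0-5) = 0.052 − 0.220×0.239 = -0.0006.

-0.0006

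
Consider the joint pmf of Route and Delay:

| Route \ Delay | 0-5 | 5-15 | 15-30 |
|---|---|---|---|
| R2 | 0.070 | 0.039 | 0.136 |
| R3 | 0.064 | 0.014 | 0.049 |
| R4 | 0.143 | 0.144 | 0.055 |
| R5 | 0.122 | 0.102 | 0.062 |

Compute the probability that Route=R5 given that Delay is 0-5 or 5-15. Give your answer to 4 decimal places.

P(Delay=0-5) = 0.070 + 0.064 + 0.143 + 0.122 = 0.399.
P(Delay=5-15) = 0.039 + 0.014 + 0.144 + 0.102 = 0.299.
P(Delay ∈ {0-5, 5-15}) = 0.399 + 0.299 = 0.698; P(Route=R5, Delay ∈ {0-5, 5-15}) = 0.122 + 0.102 = 0.224.
P(Route=R5 | Delay ∈ {0-5, 5-15}) = 0.224/0.698 = 0.3209.

0.3209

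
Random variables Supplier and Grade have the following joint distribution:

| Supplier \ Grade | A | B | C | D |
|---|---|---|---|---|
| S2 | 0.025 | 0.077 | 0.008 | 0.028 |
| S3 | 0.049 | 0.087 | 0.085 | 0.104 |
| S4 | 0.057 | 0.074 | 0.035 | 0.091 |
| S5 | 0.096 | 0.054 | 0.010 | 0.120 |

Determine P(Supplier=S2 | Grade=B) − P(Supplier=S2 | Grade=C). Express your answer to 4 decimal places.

0.2057

P(Grade=B) = 0.077 + 0.087 + 0.074 + 0.054 = 0.292; P(Supplier=S2 | Grade=B) = 0.077/0.292 = 0.26370.
P(Grade=C) = 0.008 + 0.085 + 0.035 + 0.010 = 0.138; P(Supplier=S2 | Grade=C) = 0.008/0.138 = 0.05797.
Difference = 0.2057.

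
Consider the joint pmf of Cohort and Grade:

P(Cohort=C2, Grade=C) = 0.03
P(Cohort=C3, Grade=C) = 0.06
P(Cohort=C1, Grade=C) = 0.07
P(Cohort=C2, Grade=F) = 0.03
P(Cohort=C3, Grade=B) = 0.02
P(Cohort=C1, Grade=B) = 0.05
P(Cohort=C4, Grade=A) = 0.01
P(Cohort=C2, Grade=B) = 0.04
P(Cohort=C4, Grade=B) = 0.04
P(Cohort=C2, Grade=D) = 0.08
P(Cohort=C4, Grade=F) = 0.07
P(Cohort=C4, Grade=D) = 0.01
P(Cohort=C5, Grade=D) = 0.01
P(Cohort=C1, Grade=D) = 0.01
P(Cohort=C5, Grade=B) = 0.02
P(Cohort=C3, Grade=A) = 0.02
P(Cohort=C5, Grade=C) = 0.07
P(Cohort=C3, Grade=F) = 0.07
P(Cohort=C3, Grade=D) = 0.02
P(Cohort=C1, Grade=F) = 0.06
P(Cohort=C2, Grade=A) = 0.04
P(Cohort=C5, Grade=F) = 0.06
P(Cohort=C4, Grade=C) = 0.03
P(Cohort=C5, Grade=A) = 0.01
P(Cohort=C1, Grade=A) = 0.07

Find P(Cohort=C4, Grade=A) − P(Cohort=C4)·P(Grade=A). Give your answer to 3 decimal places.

-0.014

P(Cohort=C4) = 0.01 + 0.04 + 0.03 + 0.01 + 0.07 = 0.16.
P(Grade=A) = 0.07 + 0.04 + 0.02 + 0.01 + 0.01 = 0.15.
P(Cohort=C4, Grade=A) − P(Cohort=C4)P(Grade=A) = 0.01 − 0.16×0.15 = -0.014.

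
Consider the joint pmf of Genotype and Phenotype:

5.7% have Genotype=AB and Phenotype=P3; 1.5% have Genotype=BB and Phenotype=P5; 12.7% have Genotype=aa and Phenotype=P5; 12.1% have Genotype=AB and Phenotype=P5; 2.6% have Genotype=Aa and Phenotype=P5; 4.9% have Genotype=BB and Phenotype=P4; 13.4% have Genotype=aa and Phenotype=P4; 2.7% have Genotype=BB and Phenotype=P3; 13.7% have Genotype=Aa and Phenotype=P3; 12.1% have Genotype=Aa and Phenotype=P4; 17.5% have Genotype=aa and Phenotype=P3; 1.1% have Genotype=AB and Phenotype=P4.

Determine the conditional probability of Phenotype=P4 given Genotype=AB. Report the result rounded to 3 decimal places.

P(Genotype=AB) = 0.057 + 0.011 + 0.121 = 0.189.
P(Phenotype=P4 | Genotype=AB) = 0.011/0.189 = 0.058.

0.058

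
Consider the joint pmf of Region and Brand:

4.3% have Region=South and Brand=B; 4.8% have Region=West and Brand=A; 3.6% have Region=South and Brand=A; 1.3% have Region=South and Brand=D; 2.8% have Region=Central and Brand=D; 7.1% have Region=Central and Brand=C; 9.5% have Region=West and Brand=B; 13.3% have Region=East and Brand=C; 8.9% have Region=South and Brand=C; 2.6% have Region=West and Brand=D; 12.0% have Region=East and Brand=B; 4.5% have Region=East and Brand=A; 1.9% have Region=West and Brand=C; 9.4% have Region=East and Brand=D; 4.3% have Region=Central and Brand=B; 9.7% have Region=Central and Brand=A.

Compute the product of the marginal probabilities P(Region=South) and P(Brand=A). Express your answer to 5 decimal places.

P(Region=South) = 0.036 + 0.043 + 0.089 + 0.013 = 0.181.
P(Brand=A) = 0.036 + 0.045 + 0.048 + 0.097 = 0.226.
Product: 0.181 × 0.226 = 0.04091.

0.04091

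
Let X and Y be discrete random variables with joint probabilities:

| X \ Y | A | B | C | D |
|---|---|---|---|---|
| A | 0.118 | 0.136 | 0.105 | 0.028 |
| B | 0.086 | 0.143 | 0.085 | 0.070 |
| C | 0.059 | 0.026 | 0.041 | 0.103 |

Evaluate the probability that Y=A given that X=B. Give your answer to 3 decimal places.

0.224

P(X=B) = 0.086 + 0.143 + 0.085 + 0.070 = 0.384.
P(Y=A | X=B) = 0.086/0.384 = 0.224.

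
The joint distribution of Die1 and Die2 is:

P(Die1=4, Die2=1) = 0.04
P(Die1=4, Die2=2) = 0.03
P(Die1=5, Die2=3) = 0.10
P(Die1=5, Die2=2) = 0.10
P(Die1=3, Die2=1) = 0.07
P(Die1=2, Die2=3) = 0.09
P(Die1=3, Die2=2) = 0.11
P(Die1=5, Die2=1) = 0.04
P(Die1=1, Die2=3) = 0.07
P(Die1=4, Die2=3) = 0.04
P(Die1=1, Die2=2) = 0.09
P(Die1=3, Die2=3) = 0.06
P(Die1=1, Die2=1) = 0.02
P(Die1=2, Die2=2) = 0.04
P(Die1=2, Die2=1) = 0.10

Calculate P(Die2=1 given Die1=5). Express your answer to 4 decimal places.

P(Die1=5) = 0.04 + 0.10 + 0.10 = 0.24.
P(Die2=1 | Die1=5) = 0.04/0.24 = 0.1667.

0.1667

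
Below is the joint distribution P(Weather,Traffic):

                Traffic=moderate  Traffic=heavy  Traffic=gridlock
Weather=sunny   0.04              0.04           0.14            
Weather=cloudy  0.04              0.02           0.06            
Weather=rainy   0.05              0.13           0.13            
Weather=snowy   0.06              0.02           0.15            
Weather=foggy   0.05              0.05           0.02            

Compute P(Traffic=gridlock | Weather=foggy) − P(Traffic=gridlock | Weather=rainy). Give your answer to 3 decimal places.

P(Weather=foggy) = 0.05 + 0.05 + 0.02 = 0.12; P(Traffic=gridlock | Weather=foggy) = 0.02/0.12 = 0.1667.
P(Weather=rainy) = 0.05 + 0.13 + 0.13 = 0.31; P(Traffic=gridlock | Weather=rainy) = 0.13/0.31 = 0.4194.
Difference = -0.253.

-0.253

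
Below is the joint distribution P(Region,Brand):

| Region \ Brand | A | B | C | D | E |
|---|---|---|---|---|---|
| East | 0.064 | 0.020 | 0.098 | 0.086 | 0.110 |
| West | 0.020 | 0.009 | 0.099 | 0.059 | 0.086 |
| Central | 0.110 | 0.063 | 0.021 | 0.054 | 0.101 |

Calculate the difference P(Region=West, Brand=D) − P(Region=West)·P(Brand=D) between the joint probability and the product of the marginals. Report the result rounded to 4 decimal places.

0.0047

P(Region=West) = 0.020 + 0.009 + 0.099 + 0.059 + 0.086 = 0.273.
P(Brand=D) = 0.086 + 0.059 + 0.054 = 0.199.
P(Region=West, Brand=D) − P(Region=West)P(Brand=D) = 0.059 − 0.273×0.199 = 0.0047.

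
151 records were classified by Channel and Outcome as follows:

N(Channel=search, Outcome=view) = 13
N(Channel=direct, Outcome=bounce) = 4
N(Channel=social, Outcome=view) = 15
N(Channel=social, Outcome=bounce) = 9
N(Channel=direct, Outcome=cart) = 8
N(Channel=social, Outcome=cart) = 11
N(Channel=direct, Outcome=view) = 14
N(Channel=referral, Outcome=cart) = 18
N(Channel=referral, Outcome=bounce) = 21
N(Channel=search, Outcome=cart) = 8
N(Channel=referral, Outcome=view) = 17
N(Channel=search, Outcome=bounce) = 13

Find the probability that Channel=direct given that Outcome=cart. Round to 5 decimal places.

Total with Outcome=cart: 8 + 11 + 8 + 18 = 45.
P(Channel=direct | Outcome=cart) = 8/45 = 0.17778.

0.17778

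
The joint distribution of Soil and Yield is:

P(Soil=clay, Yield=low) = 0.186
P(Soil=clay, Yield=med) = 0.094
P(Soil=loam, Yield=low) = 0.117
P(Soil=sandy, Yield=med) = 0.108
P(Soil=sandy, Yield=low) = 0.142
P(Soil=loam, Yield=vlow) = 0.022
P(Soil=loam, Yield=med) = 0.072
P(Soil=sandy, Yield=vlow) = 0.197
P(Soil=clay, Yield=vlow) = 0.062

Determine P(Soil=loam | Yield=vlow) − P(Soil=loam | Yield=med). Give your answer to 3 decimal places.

P(Yield=vlow) = 0.197 + 0.022 + 0.062 = 0.281; P(Soil=loam | Yield=vlow) = 0.022/0.281 = 0.0783.
P(Yield=med) = 0.108 + 0.072 + 0.094 = 0.274; P(Soil=loam | Yield=med) = 0.072/0.274 = 0.2628.
Difference = -0.184.

-0.184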